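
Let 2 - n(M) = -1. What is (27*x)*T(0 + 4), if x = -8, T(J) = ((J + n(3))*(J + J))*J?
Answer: -48384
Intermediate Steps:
n(M) = 3 (n(M) = 2 - 1*(-1) = 2 + 1 = 3)
T(J) = 2*J**2*(3 + J) (T(J) = ((J + 3)*(J + J))*J = ((3 + J)*(2*J))*J = (2*J*(3 + J))*J = 2*J**2*(3 + J))
(27*x)*T(0 + 4) = (27*(-8))*(2*(0 + 4)**2*(3 + (0 + 4))) = -432*4**2*(3 + 4) = -432*16*7 = -216*224 = -48384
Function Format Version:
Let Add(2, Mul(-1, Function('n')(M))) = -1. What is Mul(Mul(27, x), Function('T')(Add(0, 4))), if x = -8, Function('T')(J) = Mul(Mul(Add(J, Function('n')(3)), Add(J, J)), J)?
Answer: -48384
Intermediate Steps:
Function('n')(M) = 3 (Function('n')(M) = Add(2, Mul(-1, -1)) = Add(2, 1) = 3)
Function('T')(J) = Mul(2, Pow(J, 2), Add(3, J)) (Function('T')(J) = Mul(Mul(Add(J, 3), Add(J, J)), J) = Mul(Mul(Add(3, J), Mul(2, J)), J) = Mul(Mul(2, J, Add(3, J)), J) = Mul(2, Pow(J, 2), Add(3, J)))
Mul(Mul(27, x), Function('T')(Add(0, 4))) = Mul(Mul(27, -8), Mul(2, Pow(Add(0, 4), 2), Add(3, Add(0, 4)))) = Mul(-216, Mul(2, Pow(4, 2), Add(3, 4))) = Mul(-216, Mul(2, 16, 7)) = Mul(-216, 224) = -48384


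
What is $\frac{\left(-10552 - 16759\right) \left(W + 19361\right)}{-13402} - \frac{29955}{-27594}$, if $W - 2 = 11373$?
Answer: $\frac{3860609600189}{61635798} \approx 62636.0$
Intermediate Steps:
$W = 11375$ ($W = 2 + 11373 = 11375$)
$\frac{\left(-10552 - 16759\right) \left(W + 19361\right)}{-13402} - \frac{29955}{-27594} = \frac{\left(-10552 - 16759\right) \left(11375 + 19361\right)}{-13402} - \frac{29955}{-27594} = \left(-27311\right) 30736 \left(- \frac{1}{13402}\right) - - \frac{9985}{9198} = \left(-839430896\right) \left(- \frac{1}{13402}\right) + \frac{9985}{9198} = \frac{419715448}{6701} + \frac{9985}{9198} = \frac{3860609600189}{61635798}$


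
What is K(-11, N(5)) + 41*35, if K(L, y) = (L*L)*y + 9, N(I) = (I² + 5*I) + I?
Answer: 8099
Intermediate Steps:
N(I) = I² + 6*I
K(L, y) = 9 + y*L² (K(L, y) = L²*y + 9 = y*L² + 9 = 9 + y*L²)
K(-11, N(5)) + 41*35 = (9 + (5*(6 + 5))*(-11)²) + 41*35 = (9 + (5*11)*121) + 1435 = (9 + 55*121) + 1435 = (9 + 6655) + 1435 = 6664 + 1435 = 8099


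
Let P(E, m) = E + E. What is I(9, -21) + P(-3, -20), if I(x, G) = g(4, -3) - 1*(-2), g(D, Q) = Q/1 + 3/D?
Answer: -25/4 ≈ -6.2500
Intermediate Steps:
P(E, m) = 2*E
g(D, Q) = Q + 3/D (g(D, Q) = Q*1 + 3/D = Q + 3/D)
I(x, G) = -¼ (I(x, G) = (-3 + 3/4) - 1*(-2) = (-3 + 3*(¼)) + 2 = (-3 + ¾) + 2 = -9/4 + 2 = -¼)
I(9, -21) + P(-3, -20) = -¼ + 2*(-3) = -¼ - 6 = -25/4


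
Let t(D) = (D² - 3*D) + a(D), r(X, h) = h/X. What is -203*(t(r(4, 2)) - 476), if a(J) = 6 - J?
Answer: 383061/4 ≈ 95765.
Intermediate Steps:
t(D) = 6 + D² - 4*D (t(D) = (D² - 3*D) + (6 - D) = 6 + D² - 4*D)
-203*(t(r(4, 2)) - 476) = -203*((6 + (2/4)² - 8/4) - 476) = -203*((6 + (2*(¼))² - 8/4) - 476) = -203*((6 + (½)² - 4*½) - 476) = -203*((6 + ¼ - 2) - 476) = -203*(17/4 - 476) = -203*(-1887/4) = 383061/4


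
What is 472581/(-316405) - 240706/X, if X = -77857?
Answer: 39366843013/24634344085 ≈ 1.5980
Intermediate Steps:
472581/(-316405) - 240706/X = 472581/(-316405) - 240706/(-77857) = 472581*(-1/316405) - 240706*(-1/77857) = -472581/316405 + 240706/77857 = 39366843013/24634344085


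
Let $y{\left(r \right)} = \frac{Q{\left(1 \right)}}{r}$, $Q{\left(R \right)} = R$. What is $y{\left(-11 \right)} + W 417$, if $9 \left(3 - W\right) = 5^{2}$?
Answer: $\frac{3055}{33} \approx 92.576$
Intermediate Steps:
$W = \frac{2}{9}$ ($W = 3 - \frac{5^{2}}{9} = 3 - \frac{25}{9} = \frac{2}{9} \approx 0.22222$)
$y{\left(r \right)} = \frac{1}{r}$ ($y{\left(r \right)} = 1 \frac{1}{r} = \frac{1}{r}$)
$y{\left(-11 \right)} + W 417 = \frac{1}{-11} + \frac{2}{9} \cdot 417 = - \frac{1}{11} + \frac{278}{3} = \frac{3055}{33}$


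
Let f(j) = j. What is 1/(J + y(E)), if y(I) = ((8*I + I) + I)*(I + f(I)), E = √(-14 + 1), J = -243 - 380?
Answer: -1/883 ≈ -0.0011325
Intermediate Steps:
J = -623
E = I*√13 (E = √(-13) = I*√13 ≈ 3.6056*I)
y(I) = 20*I² (y(I) = ((8*I + I) + I)*(I + I) = (9*I + I)*(2*I) = (10*I)*(2*I) = 20*I²)
1/(J + y(E)) = 1/(-623 + 20*(I*√13)²) = 1/(-623 + 20*(-13)) = 1/(-623 - 260) = 1/(-883) = -1/883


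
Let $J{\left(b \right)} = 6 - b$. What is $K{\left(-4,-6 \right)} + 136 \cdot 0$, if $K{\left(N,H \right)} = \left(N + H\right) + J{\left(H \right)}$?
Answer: $2$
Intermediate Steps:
$K{\left(N,H \right)} = 6 + N$ ($K{\left(N,H \right)} = \left(N + H\right) - \left(-6 + H\right) = \left(H + N\right) - \left(-6 + H\right) = 6 + N$)
$K{\left(-4,-6 \right)} + 136 \cdot 0 = \left(6 - 4\right) + 136 \cdot 0 = 2 + 0 = 2$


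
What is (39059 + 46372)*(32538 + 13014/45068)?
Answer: 62639529786369/22534 ≈ 2.7798e+9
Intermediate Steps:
(39059 + 46372)*(32538 + 13014/45068) = 85431*(32538 + 13014*(1/45068)) = 85431*(32538 + 6507/22534) = 85431*(733217799/22534) = 62639529786369/22534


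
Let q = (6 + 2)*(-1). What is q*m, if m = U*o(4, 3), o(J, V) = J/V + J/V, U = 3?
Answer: -64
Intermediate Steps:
o(J, V) = 2*J/V
q = -8 (q = 8*(-1) = -8)
m = 8 (m = 3*(2*4/3) = 3*(2*4*(1/3)) = 3*(8/3) = 8)
q*m = -8*8 = -64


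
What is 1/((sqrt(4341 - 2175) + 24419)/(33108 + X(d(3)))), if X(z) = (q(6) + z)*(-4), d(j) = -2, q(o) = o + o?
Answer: 807487492/596285395 - 628292*sqrt(6)/596285395 ≈ 1.3516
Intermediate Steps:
q(o) = 2*o
X(z) = -48 - 4*z (X(z) = (2*6 + z)*(-4) = (12 + z)*(-4) = -48 - 4*z)
1/((sqrt(4341 - 2175) + 24419)/(33108 + X(d(3)))) = 1/((sqrt(4341 - 2175) + 24419)/(33108 + (-48 - 4*(-2)))) = 1/((sqrt(2166) + 24419)/(33108 + (-48 + 8))) = 1/((19*sqrt(6) + 24419)/(33108 - 40)) = 1/((24419 + 19*sqrt(6))/33068) = 1/((24419 + 19*sqrt(6))*(1/33068)) = 1/(24419/33068 + 19*sqrt(6)/33068)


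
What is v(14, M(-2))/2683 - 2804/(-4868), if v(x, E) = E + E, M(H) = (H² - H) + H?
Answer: 1890519/3265211 ≈ 0.57899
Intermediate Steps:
M(H) = H²
v(x, E) = 2*E
v(14, M(-2))/2683 - 2804/(-4868) = (2*(-2)²)/2683 - 2804/(-4868) = (2*4)*(1/2683) - 2804*(-1/4868) = 8*(1/2683) + 701/1217 = 8/2683 + 701/1217 = 1890519/3265211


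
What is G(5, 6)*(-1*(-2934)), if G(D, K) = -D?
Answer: -14670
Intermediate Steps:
G(5, 6)*(-1*(-2934)) = (-1*5)*(-1*(-2934)) = -5*2934 = -14670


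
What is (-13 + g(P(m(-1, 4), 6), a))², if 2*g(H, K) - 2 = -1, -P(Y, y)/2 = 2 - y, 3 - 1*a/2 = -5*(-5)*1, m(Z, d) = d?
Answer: 625/4 ≈ 156.25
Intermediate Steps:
a = -44 (a = 6 - 2*(-5*(-5)) = 6 - 50 = -44)
P(Y, y) = -4 + 2*y (P(Y, y) = -2*(2 - y) = -4 + 2*y)
g(H, K) = ½ (g(H, K) = 1 + (½)*(-1) = 1 - ½ = ½)
(-13 + g(P(m(-1, 4), 6), a))² = (-13 + ½)² = (-25/2)² = 625/4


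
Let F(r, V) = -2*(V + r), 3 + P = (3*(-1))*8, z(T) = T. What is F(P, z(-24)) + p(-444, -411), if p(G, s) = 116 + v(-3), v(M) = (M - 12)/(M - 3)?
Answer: 441/2 ≈ 220.50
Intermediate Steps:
v(M) = (-12 + M)/(-3 + M)
P = -27 (P = -3 + (3*(-1))*8 = -3 - 3*8 = -3 - 24 = -27)
p(G, s) = 237/2 (p(G, s) = 116 + (-12 - 3)/(-3 - 3) = 116 - 15/(-6) = 116 - ⅙*(-15) = 116 + 5/2 = 237/2)
F(r, V) = -2*V - 2*r
F(P, z(-24)) + p(-444, -411) = (-2*(-24) - 2*(-27)) + 237/2 = (48 + 54) + 237/2 = 102 + 237/2 = 441/2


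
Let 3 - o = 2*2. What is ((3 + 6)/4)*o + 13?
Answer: 43/4 ≈ 10.750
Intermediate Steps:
o = -1 (o = 3 - 2*2 = 3 - 1*4 = 3 - 4 = -1)
((3 + 6)/4)*o + 13 = ((3 + 6)/4)*(-1) + 13 = ((¼)*9)*(-1) + 13 = (9/4)*(-1) + 13 = -9/4 + 13 = 43/4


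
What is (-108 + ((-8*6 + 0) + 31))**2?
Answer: 15625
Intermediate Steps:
(-108 + ((-8*6 + 0) + 31))**2 = (-108 + ((-48 + 0) + 31))**2 = (-108 + (-48 + 31))**2 = (-108 - 17)**2 = (-125)**2 = 15625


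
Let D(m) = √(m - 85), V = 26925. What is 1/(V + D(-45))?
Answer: 5385/144991151 - I*√130/724955755 ≈ 3.714e-5 - 1.5728e-8*I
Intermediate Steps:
D(m) = √(-85 + m)
1/(V + D(-45)) = 1/(26925 + √(-85 - 45)) = 1/(26925 + √(-130)) = 1/(26925 + I*√130)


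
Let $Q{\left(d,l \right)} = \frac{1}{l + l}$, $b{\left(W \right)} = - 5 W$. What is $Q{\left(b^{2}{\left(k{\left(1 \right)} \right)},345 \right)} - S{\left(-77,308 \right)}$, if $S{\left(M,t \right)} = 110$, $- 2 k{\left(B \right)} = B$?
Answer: $- \frac{75899}{690} \approx -110.0$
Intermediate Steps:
$k{\left(B \right)} = - \frac{B}{2}$
$Q{\left(d,l \right)} = \frac{1}{2 l}$
$Q{\left(b^{2}{\left(k{\left(1 \right)} \right)},345 \right)} - S{\left(-77,308 \right)} = \frac{1}{2 \cdot 345} - 110 = \frac{1}{2} \cdot \frac{1}{345} - 110 = \frac{1}{690} - 110 = - \frac{75899}{690}$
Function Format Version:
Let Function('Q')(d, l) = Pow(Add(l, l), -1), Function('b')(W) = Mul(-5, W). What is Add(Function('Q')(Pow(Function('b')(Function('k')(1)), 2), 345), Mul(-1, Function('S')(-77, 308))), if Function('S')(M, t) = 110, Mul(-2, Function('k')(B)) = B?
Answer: Rational(-75899, 690) ≈ -110.00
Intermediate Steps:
Function('k')(B) = Mul(Rational(-1, 2), B)
Function('Q')(d, l) = Mul(Rational(1, 2), Pow(l, -1)) (Function('Q')(d, l) = Pow(Mul(2, l), -1) = Mul(Rational(1, 2), Pow(l, -1)))
Add(Function('Q')(Pow(Function('b')(Function('k')(1)), 2), 345), Mul(-1, Function('S')(-77, 308))) = Add(Mul(Rational(1, 2), Pow(345, -1)), Mul(-1, 110)) = Add(Mul(Rational(1, 2), Rational(1, 345)), -110) = Add(Rational(1, 690), -110) = Rational(-75899, 690)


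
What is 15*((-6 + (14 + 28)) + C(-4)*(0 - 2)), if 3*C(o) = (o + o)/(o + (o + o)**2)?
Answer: 1624/3 ≈ 541.33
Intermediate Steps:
C(o) = 2*o/(3*(o + 4*o**2)) (C(o) = ((o + o)/(o + (o + o)**2))/3 = ((2*o)/(o + (2*o)**2))/3 = ((2*o)/(o + 4*o**2))/3 = (2*o/(o + 4*o**2))/3 = 2*o/(3*(o + 4*o**2)))
15*((-6 + (14 + 28)) + C(-4)*(0 - 2)) = 15*((-6 + (14 + 28)) + (2/(3*(1 + 4*(-4))))*(0 - 2)) = 15*((-6 + 42) + (2/(3*(1 - 16)))*(-2)) = 15*(36 + ((2/3)/(-15))*(-2)) = 15*(36 + ((2/3)*(-1/15))*(-2)) = 15*(36 - 2/45*(-2)) = 15*(36 + 4/45) = 15*(1624/45) = 1624/3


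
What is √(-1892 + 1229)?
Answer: I*√663 ≈ 25.749*I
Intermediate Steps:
√(-1892 + 1229) = √(-663) = I*√663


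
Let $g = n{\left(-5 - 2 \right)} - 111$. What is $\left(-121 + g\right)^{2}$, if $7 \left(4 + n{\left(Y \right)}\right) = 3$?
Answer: $\frac{2719201}{49} \approx 55494.0$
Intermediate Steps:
$n{\left(Y \right)} = - \frac{25}{7}$ ($n{\left(Y \right)} = -4 + \frac{1}{7} \cdot 3 = -4 + \frac{3}{7} = - \frac{25}{7}$)
$g = - \frac{802}{7}$ ($g = - \frac{25}{7} - 111 = - \frac{802}{7} \approx -114.57$)
$\left(-121 + g\right)^{2} = \left(-121 - \frac{802}{7}\right)^{2} = \left(- \frac{1649}{7}\right)^{2} = \frac{2719201}{49}$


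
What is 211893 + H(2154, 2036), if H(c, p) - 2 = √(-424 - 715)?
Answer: 211895 + I*√1139 ≈ 2.119e+5 + 33.749*I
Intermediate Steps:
H(c, p) = 2 + I*√1139 (H(c, p) = 2 + √(-424 - 715) = 2 + √(-1139) = 2 + I*√1139)
211893 + H(2154, 2036) = 211893 + (2 + I*√1139) = 211895 + I*√1139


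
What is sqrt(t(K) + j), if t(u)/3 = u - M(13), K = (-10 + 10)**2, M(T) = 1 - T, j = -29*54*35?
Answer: 3*I*sqrt(6086) ≈ 234.04*I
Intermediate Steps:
j = -54810 (j = -1566*35 = -54810)
K = 0 (K = 0**2 = 0)
t(u) = 36 + 3*u (t(u) = 3*(u - (1 - 1*13)) = 3*(u - (1 - 13)) = 3*(u - 1*(-12)) = 3*(u + 12) = 3*(12 + u) = 36 + 3*u)
sqrt(t(K) + j) = sqrt((36 + 3*0) - 54810) = sqrt((36 + 0) - 54810) = sqrt(36 - 54810) = sqrt(-54774) = 3*I*sqrt(6086)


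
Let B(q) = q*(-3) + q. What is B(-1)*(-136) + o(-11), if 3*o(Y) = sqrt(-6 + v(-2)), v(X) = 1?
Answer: -272 + I*sqrt(5)/3 ≈ -272.0 + 0.74536*I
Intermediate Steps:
B(q) = -2*q (B(q) = -3*q + q = -2*q)
o(Y) = I*sqrt(5)/3 (o(Y) = sqrt(-6 + 1)/3 = sqrt(-5)/3 = (I*sqrt(5))/3 = I*sqrt(5)/3)
B(-1)*(-136) + o(-11) = -2*(-1)*(-136) + I*sqrt(5)/3 = 2*(-136) + I*sqrt(5)/3 = -272 + I*sqrt(5)/3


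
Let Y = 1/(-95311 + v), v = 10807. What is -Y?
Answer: 1/84504 ≈ 1.1834e-5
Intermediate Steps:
Y = -1/84504 (Y = 1/(-95311 + 10807) = 1/(-84504) = -1/84504 ≈ -1.1834e-5)
-Y = -1*(-1/84504) = 1/84504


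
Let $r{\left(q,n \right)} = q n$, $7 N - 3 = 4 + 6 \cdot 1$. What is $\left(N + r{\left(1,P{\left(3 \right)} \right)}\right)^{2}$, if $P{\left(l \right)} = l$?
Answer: $\frac{1156}{49} \approx 23.592$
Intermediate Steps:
$N = \frac{13}{7}$ ($N = \frac{3}{7} + \frac{4 + 6 \cdot 1}{7} = \frac{3}{7} + \frac{4 + 6}{7} = \frac{3}{7} + \frac{1}{7} \cdot 10 = \frac{3}{7} + \frac{10}{7} = \frac{13}{7} \approx 1.8571$)
$r{\left(q,n \right)} = n q$
$\left(N + r{\left(1,P{\left(3 \right)} \right)}\right)^{2} = \left(\frac{13}{7} + 3 \cdot 1\right)^{2} = \left(\frac{13}{7} + 3\right)^{2} = \left(\frac{34}{7}\right)^{2} = \frac{1156}{49}$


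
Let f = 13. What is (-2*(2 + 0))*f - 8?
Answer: -60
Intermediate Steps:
(-2*(2 + 0))*f - 8 = -2*(2 + 0)*13 - 8 = -2*2*13 - 8 = -4*13 - 8 = -52 - 8 = -60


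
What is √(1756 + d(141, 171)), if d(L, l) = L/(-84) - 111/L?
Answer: √759217179/658 ≈ 41.875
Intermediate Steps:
d(L, l) = -111/L - L/84 (d(L, l) = L*(-1/84) - 111/L = -L/84 - 111/L = -111/L - L/84)
√(1756 + d(141, 171)) = √(1756 + (-111/141 - 1/84*141)) = √(1756 + (-111*1/141 - 47/28)) = √(1756 + (-37/47 - 47/28)) = √(1756 - 3245/1316) = √(2307651/1316) = √759217179/658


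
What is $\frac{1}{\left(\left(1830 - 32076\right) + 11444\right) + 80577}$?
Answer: $\frac{1}{61775} \approx 1.6188 \cdot 10^{-5}$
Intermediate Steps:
$\frac{1}{\left(\left(1830 - 32076\right) + 11444\right) + 80577} = \frac{1}{\left(-30246 + 11444\right) + 80577} = \frac{1}{-18802 + 80577} = \frac{1}{61775}$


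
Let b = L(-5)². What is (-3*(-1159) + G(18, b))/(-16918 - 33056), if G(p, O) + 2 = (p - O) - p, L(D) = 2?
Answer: -1157/16658 ≈ -0.069456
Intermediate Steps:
b = 4 (b = 2² = 4)
G(p, O) = -2 - O (G(p, O) = -2 + ((p - O) - p) = -2 - O)
(-3*(-1159) + G(18, b))/(-16918 - 33056) = (-3*(-1159) + (-2 - 1*4))/(-16918 - 33056) = (3477 + (-2 - 4))/(-49974) = (3477 - 6)*(-1/49974) = 3471*(-1/49974) = -1157/16658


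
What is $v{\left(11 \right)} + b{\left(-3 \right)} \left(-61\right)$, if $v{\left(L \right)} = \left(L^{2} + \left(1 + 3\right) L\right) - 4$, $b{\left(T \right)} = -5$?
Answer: $466$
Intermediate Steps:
$v{\left(L \right)} = -4 + L^{2} + 4 L$ ($v{\left(L \right)} = \left(L^{2} + 4 L\right) - 4 = -4 + L^{2} + 4 L$)
$v{\left(11 \right)} + b{\left(-3 \right)} \left(-61\right) = \left(-4 + 11^{2} + 4 \cdot 11\right) - -305 = \left(-4 + 121 + 44\right) + 305 = 161 + 305 = 466$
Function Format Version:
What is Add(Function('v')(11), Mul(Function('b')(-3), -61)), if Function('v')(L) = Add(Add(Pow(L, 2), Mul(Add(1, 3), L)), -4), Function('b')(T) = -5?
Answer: 466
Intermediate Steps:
Function('v')(L) = Add(-4, Pow(L, 2), Mul(4, L)) (Function('v')(L) = Add(Add(Pow(L, 2), Mul(4, L)), -4) = Add(-4, Pow(L, 2), Mul(4, L)))
Add(Function('v')(11), Mul(Function('b')(-3), -61)) = Add(Add(-4, Pow(11, 2), Mul(4, 11)), Mul(-5, -61)) = Add(Add(-4, 121, 44), 305) = Add(161, 305) = 466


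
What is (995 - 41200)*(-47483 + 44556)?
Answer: 117680035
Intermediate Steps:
(995 - 41200)*(-47483 + 44556) = -40205*(-2927) = 117680035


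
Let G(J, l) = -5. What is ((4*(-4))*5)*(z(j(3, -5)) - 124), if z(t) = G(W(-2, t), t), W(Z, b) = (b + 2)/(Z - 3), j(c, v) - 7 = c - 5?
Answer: 10320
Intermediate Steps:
j(c, v) = 2 + c (j(c, v) = 7 + (c - 5) = 7 + (-5 + c) = 2 + c)
W(Z, b) = (2 + b)/(-3 + Z)
z(t) = -5
((4*(-4))*5)*(z(j(3, -5)) - 124) = ((4*(-4))*5)*(-5 - 124) = -16*5*(-129) = -80*(-129) = 10320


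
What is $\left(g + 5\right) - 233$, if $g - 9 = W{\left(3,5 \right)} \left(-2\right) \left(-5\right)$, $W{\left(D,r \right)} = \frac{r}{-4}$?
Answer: $- \frac{463}{2} \approx -231.5$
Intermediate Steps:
$W{\left(D,r \right)} = - \frac{r}{4}$ ($W{\left(D,r \right)} = r \left(- \frac{1}{4}\right) = - \frac{r}{4}$)
$g = - \frac{7}{2}$ ($g = 9 + \left(- \frac{1}{4}\right) 5 \left(-2\right) \left(-5\right) = 9 + \left(- \frac{5}{4}\right) \left(-2\right) \left(-5\right) = 9 + \frac{5}{2} \left(-5\right) = 9 - \frac{25}{2} = - \frac{7}{2} \approx -3.5$)
$\left(g + 5\right) - 233 = \left(- \frac{7}{2} + 5\right) - 233 = \frac{3}{2} - 233 = - \frac{463}{2}$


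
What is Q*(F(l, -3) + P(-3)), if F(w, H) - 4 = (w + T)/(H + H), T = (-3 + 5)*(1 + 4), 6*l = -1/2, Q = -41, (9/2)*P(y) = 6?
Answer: -10865/72 ≈ -150.90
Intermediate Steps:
P(y) = 4/3 (P(y) = (2/9)*6 = 4/3)
l = -1/12 (l = (-1/2)/6 = (-1*½)/6 = (⅙)*(-½) = -1/12 ≈ -0.083333)
T = 10 (T = 2*5 = 10)
F(w, H) = 4 + (10 + w)/(2*H) (F(w, H) = 4 + (w + 10)/(H + H) = 4 + (10 + w)/((2*H)) = 4 + (10 + w)*(1/(2*H)) = 4 + (10 + w)/(2*H))
Q*(F(l, -3) + P(-3)) = -41*((½)*(10 - 1/12 + 8*(-3))/(-3) + 4/3) = -41*((½)*(-⅓)*(10 - 1/12 - 24) + 4/3) = -41*((½)*(-⅓)*(-169/12) + 4/3) = -41*(169/72 + 4/3) = -41*265/72 = -10865/72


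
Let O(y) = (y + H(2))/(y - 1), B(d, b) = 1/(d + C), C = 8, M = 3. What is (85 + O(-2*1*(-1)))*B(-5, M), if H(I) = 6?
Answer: 31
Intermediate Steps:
B(d, b) = 1/(8 + d) (B(d, b) = 1/(d + 8) = 1/(8 + d))
O(y) = (6 + y)/(-1 + y) (O(y) = (y + 6)/(y - 1) = (6 + y)/(-1 + y))
(85 + O(-2*1*(-1)))*B(-5, M) = (85 + (6 - 2*1*(-1))/(-1 - 2*1*(-1)))/(8 - 5) = (85 + (6 - 2*(-1))/(-1 - 2*(-1)))/3 = (85 + (6 + 2)/(-1 + 2))*(1/3) = (85 + 8/1)*(1/3) = (85 + 1*8)*(1/3) = (85 + 8)*(1/3) = 93*(1/3) = 31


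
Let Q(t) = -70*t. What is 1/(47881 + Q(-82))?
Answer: 1/53621 ≈ 1.8649e-5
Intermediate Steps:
1/(47881 + Q(-82)) = 1/(47881 - 70*(-82)) = 1/(47881 + 5740) = 1/53621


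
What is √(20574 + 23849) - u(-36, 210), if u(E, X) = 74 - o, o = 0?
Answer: -74 + √44423 ≈ 136.77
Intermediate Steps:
u(E, X) = 74 (u(E, X) = 74 - 1*0 = 74 + 0 = 74)
√(20574 + 23849) - u(-36, 210) = √(20574 + 23849) - 1*74 = √44423 - 74 = -74 + √44423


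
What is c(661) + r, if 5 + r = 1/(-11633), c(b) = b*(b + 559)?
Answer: 9381025694/11633 ≈ 8.0642e+5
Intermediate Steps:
c(b) = b*(559 + b)
r = -58166/11633 (r = -5 + 1/(-11633) = -5 - 1/11633 = -58166/11633 ≈ -5.0001)
c(661) + r = 661*(559 + 661) - 58166/11633 = 661*1220 - 58166/11633 = 806420 - 58166/11633 = 9381025694/11633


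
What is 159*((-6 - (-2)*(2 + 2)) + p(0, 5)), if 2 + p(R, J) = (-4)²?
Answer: 2544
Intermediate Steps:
p(R, J) = 14 (p(R, J) = -2 + (-4)² = -2 + 16 = 14)
159*((-6 - (-2)*(2 + 2)) + p(0, 5)) = 159*((-6 - (-2)*(2 + 2)) + 14) = 159*((-6 - (-2)*4) + 14) = 159*((-6 - 1*(-8)) + 14) = 159*((-6 + 8) + 14) = 159*(2 + 14) = 159*16 = 2544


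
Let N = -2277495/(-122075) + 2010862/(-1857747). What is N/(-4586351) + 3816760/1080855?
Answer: 52931439852807406150609/14989486764507633721035 ≈ 3.5312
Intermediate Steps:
N = 797106705023/45356893005 (N = -2277495*(-1/122075) + 2010862*(-1/1857747) = 455499/24415 - 2010862/1857747 = 797106705023/45356893005 ≈ 17.574)
N/(-4586351) + 3816760/1080855 = (797106705023/45356893005)/(-4586351) + 3816760/1080855 = (797106705023/45356893005)*(-1/4586351) + 3816760*(1/1080855) = -797106705023/208022631590374755 + 763352/216171 = 52931439852807406150609/14989486764507633721035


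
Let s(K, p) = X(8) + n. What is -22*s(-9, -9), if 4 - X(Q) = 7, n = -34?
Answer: 814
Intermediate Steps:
X(Q) = -3 (X(Q) = 4 - 1*7 = 4 - 7 = -3)
s(K, p) = -37 (s(K, p) = -3 - 34 = -37)
-22*s(-9, -9) = -22*(-37) = 814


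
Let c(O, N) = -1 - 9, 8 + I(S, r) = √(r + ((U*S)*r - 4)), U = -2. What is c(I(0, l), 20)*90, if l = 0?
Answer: -900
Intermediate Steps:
I(S, r) = -8 + √(-4 + r - 2*S*r) (I(S, r) = -8 + √(r + ((-2*S)*r - 4)) = -8 + √(r + (-2*S*r - 4)) = -8 + √(r + (-4 - 2*S*r)) = -8 + √(-4 + r - 2*S*r))
c(O, N) = -10
c(I(0, l), 20)*90 = -10*90 = -900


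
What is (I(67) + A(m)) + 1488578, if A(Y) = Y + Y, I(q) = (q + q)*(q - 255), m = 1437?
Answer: 1466260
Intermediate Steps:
I(q) = 2*q*(-255 + q) (I(q) = (2*q)*(-255 + q) = 2*q*(-255 + q))
A(Y) = 2*Y
(I(67) + A(m)) + 1488578 = (2*67*(-255 + 67) + 2*1437) + 1488578 = (2*67*(-188) + 2874) + 1488578 = (-25192 + 2874) + 1488578 = -22318 + 1488578 = 1466260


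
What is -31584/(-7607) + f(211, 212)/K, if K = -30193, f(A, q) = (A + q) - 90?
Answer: 951082581/229678151 ≈ 4.1409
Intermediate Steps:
f(A, q) = -90 + A + q
-31584/(-7607) + f(211, 212)/K = -31584/(-7607) + (-90 + 211 + 212)/(-30193) = -31584*(-1/7607) + 333*(-1/30193) = 31584/7607 - 333/30193 = 951082581/229678151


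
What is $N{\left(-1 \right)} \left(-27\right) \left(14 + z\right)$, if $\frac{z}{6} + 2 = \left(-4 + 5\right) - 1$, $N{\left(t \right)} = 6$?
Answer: $-324$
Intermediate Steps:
$z = -12$ ($z = -12 + 6 \left(\left(-4 + 5\right) - 1\right) = -12 + 6 \left(1 - 1\right) = -12 + 6 \cdot 0 = -12 + 0 = -12$)
$N{\left(-1 \right)} \left(-27\right) \left(14 + z\right) = 6 \left(-27\right) \left(14 - 12\right) = \left(-162\right) 2 = -324$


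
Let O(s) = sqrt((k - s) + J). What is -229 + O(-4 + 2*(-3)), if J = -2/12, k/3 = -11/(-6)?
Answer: -229 + sqrt(138)/3 ≈ -225.08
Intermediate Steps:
k = 11/2 (k = 3*(-11/(-6)) = 3*(-11*(-1/6)) = 3*(11/6) = 11/2 ≈ 5.5000)
J = -1/6 (J = -2*1/12 = -1/6 ≈ -0.16667)
O(s) = sqrt(16/3 - s) (O(s) = sqrt((11/2 - s) - 1/6) = sqrt(16/3 - s))
-229 + O(-4 + 2*(-3)) = -229 + sqrt(48 - 9*(-4 + 2*(-3)))/3 = -229 + sqrt(48 - 9*(-4 - 6))/3 = -229 + sqrt(48 - 9*(-10))/3 = -229 + sqrt(48 + 90)/3 = -229 + sqrt(138)/3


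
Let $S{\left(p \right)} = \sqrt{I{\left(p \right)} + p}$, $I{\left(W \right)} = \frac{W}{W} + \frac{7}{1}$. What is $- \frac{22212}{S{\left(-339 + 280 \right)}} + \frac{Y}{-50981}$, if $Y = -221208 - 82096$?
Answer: $\frac{303304}{50981} + \frac{7404 i \sqrt{51}}{17} \approx 5.9494 + 3110.3 i$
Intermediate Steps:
$I{\left(W \right)} = 8$ ($I{\left(W \right)} = 1 + 7 \cdot 1 = 1 + 7 = 8$)
$Y = -303304$ ($Y = -221208 - 82096 = -303304$)
$S{\left(p \right)} = \sqrt{8 + p}$
$- \frac{22212}{S{\left(-339 + 280 \right)}} + \frac{Y}{-50981} = - \frac{22212}{\sqrt{8 + \left(-339 + 280\right)}} - \frac{303304}{-50981} = - \frac{22212}{\sqrt{8 - 59}} - - \frac{303304}{50981} = - \frac{22212}{\sqrt{-51}} + \frac{303304}{50981} = - \frac{22212}{i \sqrt{51}} + \frac{303304}{50981} = - 22212 \left(- \frac{i \sqrt{51}}{51}\right) + \frac{303304}{50981} = \frac{7404 i \sqrt{51}}{17} + \frac{303304}{50981} = \frac{303304}{50981} + \frac{7404 i \sqrt{51}}{17}$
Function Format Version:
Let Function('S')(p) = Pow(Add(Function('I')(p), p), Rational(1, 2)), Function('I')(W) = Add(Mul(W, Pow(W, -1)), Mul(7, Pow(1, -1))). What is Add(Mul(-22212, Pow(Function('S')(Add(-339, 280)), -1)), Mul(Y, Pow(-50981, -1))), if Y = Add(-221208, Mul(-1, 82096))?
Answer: Add(Rational(303304, 50981), Mul(Rational(7404, 17), I, Pow(51, Rational(1, 2)))) ≈ Add(5.9494, Mul(3110.3, I))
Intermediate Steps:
Function('I')(W) = 8 (Function('I')(W) = Add(1, Mul(7, 1)) = Add(1, 7) = 8)
Y = -303304 (Y = Add(-221208, -82096) = -303304)
Function('S')(p) = Pow(Add(8, p), Rational(1, 2))
Add(Mul(-22212, Pow(Function('S')(Add(-339, 280)), -1)), Mul(Y, Pow(-50981, -1))) = Add(Mul(-22212, Pow(Pow(Add(8, Add(-339, 280)), Rational(1, 2)), -1)), Mul(-303304, Pow(-50981, -1))) = Add(Mul(-22212, Pow(Pow(Add(8, -59), Rational(1, 2)), -1)), Mul(-303304, Rational(-1, 50981))) = Add(Mul(-22212, Pow(Pow(-51, Rational(1, 2)), -1)), Rational(303304, 50981)) = Add(Mul(-22212, Pow(Mul(I, Pow(51, Rational(1, 2))), -1)), Rational(303304, 50981)) = Add(Mul(-22212, Mul(Rational(-1, 51), I, Pow(51, Rational(1, 2)))), Rational(303304, 50981)) = Add(Mul(Rational(7404, 17), I, Pow(51, Rational(1, 2))), Rational(303304, 50981)) = Add(Rational(303304, 50981), Mul(Rational(7404, 17), I, Pow(51, Rational(1, 2))))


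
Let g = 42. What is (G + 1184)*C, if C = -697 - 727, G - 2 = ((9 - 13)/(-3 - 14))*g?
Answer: -28949920/17 ≈ -1.7029e+6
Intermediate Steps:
G = 202/17 (G = 2 + ((9 - 13)/(-3 - 14))*42 = 2 - 4/(-17)*42 = 2 - 4*(-1/17)*42 = 2 + (4/17)*42 = 2 + 168/17 = 202/17 ≈ 11.882)
C = -1424
(G + 1184)*C = (202/17 + 1184)*(-1424) = (20330/17)*(-1424) = -28949920/17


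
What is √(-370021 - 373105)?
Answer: I*√743126 ≈ 862.05*I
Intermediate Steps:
√(-370021 - 373105) = √(-743126) = I*√743126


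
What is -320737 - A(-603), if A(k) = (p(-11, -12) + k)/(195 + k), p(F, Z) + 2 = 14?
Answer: -43620429/136 ≈ -3.2074e+5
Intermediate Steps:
p(F, Z) = 12 (p(F, Z) = -2 + 14 = 12)
A(k) = (12 + k)/(195 + k)
-320737 - A(-603) = -320737 - (12 - 603)/(195 - 603) = -320737 - (-591)/(-408) = -320737 - (-1)*(-591)/408 = -320737 - 1*197/136 = -320737 - 197/136 = -43620429/136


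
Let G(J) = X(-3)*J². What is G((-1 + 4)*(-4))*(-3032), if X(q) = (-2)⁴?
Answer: -6985728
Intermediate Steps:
X(q) = 16
G(J) = 16*J²
G((-1 + 4)*(-4))*(-3032) = (16*((-1 + 4)*(-4))²)*(-3032) = (16*(3*(-4))²)*(-3032) = (16*(-12)²)*(-3032) = (16*144)*(-3032) = 2304*(-3032) = -6985728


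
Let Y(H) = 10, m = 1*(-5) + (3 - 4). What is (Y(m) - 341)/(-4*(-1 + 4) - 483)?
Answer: 331/495 ≈ 0.66869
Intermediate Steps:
m = -6 (m = -5 - 1 = -6)
(Y(m) - 341)/(-4*(-1 + 4) - 483) = (10 - 341)/(-4*(-1 + 4) - 483) = -331/(-4*3 - 483) = -331/(-12 - 483) = -331/(-495) = -331*(-1/495) = 331/495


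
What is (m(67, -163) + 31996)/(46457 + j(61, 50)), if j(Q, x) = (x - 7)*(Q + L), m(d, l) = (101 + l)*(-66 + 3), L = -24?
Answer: 17951/24024 ≈ 0.74721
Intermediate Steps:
m(d, l) = -6363 - 63*l (m(d, l) = (101 + l)*(-63) = -6363 - 63*l)
j(Q, x) = (-24 + Q)*(-7 + x) (j(Q, x) = (x - 7)*(Q - 24) = (-7 + x)*(-24 + Q) = (-24 + Q)*(-7 + x))
(m(67, -163) + 31996)/(46457 + j(61, 50)) = ((-6363 - 63*(-163)) + 31996)/(46457 + (168 - 24*50 - 7*61 + 61*50)) = ((-6363 + 10269) + 31996)/(46457 + (168 - 1200 - 427 + 3050)) = (3906 + 31996)/(46457 + 1591) = 35902/48048 = 35902*(1/48048) = 17951/24024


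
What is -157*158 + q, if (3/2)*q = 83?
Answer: -74252/3 ≈ -24751.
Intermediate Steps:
q = 166/3 (q = (2/3)*83 = 166/3 ≈ 55.333)
-157*158 + q = -157*158 + 166/3 = -24806 + 166/3 = -74252/3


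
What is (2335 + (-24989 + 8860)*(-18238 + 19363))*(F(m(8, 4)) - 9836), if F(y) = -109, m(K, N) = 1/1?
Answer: 180430046550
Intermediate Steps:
m(K, N) = 1
(2335 + (-24989 + 8860)*(-18238 + 19363))*(F(m(8, 4)) - 9836) = (2335 + (-24989 + 8860)*(-18238 + 19363))*(-109 - 9836) = (2335 - 16129*1125)*(-9945) = (2335 - 18145125)*(-9945) = -18142790*(-9945) = 180430046550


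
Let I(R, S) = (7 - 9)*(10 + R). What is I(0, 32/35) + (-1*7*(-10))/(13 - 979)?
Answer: -1385/69 ≈ -20.072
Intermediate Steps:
I(R, S) = -20 - 2*R (I(R, S) = -2*(10 + R) = -20 - 2*R)
I(0, 32/35) + (-1*7*(-10))/(13 - 979) = (-20 - 2*0) + (-1*7*(-10))/(13 - 979) = (-20 + 0) + (-7*(-10))/(-966) = -20 - 1/966*70 = -20 - 5/69 = -1385/69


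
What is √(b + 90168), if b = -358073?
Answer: I*√267905 ≈ 517.6*I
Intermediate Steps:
√(b + 90168) = √(-358073 + 90168) = √(-267905) = I*√267905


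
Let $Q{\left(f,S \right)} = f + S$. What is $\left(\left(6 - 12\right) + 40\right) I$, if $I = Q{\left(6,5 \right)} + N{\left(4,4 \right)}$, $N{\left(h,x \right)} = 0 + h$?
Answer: $510$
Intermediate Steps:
$Q{\left(f,S \right)} = S + f$
$N{\left(h,x \right)} = h$
$I = 15$ ($I = \left(5 + 6\right) + 4 = 11 + 4 = 15$)
$\left(\left(6 - 12\right) + 40\right) I = \left(\left(6 - 12\right) + 40\right) 15 = \left(-6 + 40\right) 15 = 34 \cdot 15 = 510$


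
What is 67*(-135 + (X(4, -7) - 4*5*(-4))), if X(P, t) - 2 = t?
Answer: -4020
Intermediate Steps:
X(P, t) = 2 + t
67*(-135 + (X(4, -7) - 4*5*(-4))) = 67*(-135 + ((2 - 7) - 4*5*(-4))) = 67*(-135 + (-5 - 20*(-4))) = 67*(-135 + (-5 + 80)) = 67*(-135 + 75) = 67*(-60) = -4020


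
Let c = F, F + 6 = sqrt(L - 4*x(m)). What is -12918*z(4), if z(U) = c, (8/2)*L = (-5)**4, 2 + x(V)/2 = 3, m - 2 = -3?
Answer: 77508 - 6459*sqrt(593) ≈ -79779.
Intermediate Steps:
m = -1 (m = 2 - 3 = -1)
x(V) = 2 (x(V) = -4 + 2*3 = -4 + 6 = 2)
L = 625/4 (L = (1/4)*(-5)**4 = (1/4)*625 = 625/4 ≈ 156.25)
F = -6 + sqrt(593)/2 (F = -6 + sqrt(625/4 - 4*2) = -6 + sqrt(625/4 - 8) = -6 + sqrt(593/4) = -6 + sqrt(593)/2 ≈ 6.1758)
c = -6 + sqrt(593)/2 ≈ 6.1758
z(U) = -6 + sqrt(593)/2
-12918*z(4) = -12918*(-6 + sqrt(593)/2) = 77508 - 6459*sqrt(593)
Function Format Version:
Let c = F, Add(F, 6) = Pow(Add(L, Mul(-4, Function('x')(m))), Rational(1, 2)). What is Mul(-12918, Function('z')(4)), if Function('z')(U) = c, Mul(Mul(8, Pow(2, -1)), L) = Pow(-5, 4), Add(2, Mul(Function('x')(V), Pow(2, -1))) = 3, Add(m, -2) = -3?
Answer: Add(77508, Mul(-6459, Pow(593, Rational(1, 2)))) ≈ -79779.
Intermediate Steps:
m = -1 (m = Add(2, -3) = -1)
Function('x')(V) = 2 (Function('x')(V) = Add(-4, Mul(2, 3)) = Add(-4, 6) = 2)
L = Rational(625, 4) (L = Mul(Rational(1, 4), Pow(-5, 4)) = Mul(Rational(1, 4), 625) = Rational(625, 4) ≈ 156.25)
F = Add(-6, Mul(Rational(1, 2), Pow(593, Rational(1, 2)))) (F = Add(-6, Pow(Add(Rational(625, 4), Mul(-4, 2)), Rational(1, 2))) = Add(-6, Pow(Add(Rational(625, 4), -8), Rational(1, 2))) = Add(-6, Pow(Rational(593, 4), Rational(1, 2))) = Add(-6, Mul(Rational(1, 2), Pow(593, Rational(1, 2)))) ≈ 6.1758)
c = Add(-6, Mul(Rational(1, 2), Pow(593, Rational(1, 2)))) ≈ 6.1758
Function('z')(U) = Add(-6, Mul(Rational(1, 2), Pow(593, Rational(1, 2))))
Mul(-12918, Function('z')(4)) = Mul(-12918, Add(-6, Mul(Rational(1, 2), Pow(593, Rational(1, 2))))) = Add(77508, Mul(-6459, Pow(593, Rational(1, 2))))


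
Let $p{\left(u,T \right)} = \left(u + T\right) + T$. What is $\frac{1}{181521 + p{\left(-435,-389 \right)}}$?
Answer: $\frac{1}{180308} \approx 5.5461 \cdot 10^{-6}$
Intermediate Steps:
$p{\left(u,T \right)} = u + 2 T$ ($p{\left(u,T \right)} = \left(T + u\right) + T = u + 2 T$)
$\frac{1}{181521 + p{\left(-435,-389 \right)}} = \frac{1}{181521 + \left(-435 + 2 \left(-389\right)\right)} = \frac{1}{181521 - 1213} = \frac{1}{180308}$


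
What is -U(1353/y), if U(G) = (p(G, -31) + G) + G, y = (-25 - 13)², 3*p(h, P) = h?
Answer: -3157/1444 ≈ -2.1863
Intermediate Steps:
p(h, P) = h/3
y = 1444 (y = (-38)² = 1444)
U(G) = 7*G/3 (U(G) = (G/3 + G) + G = 4*G/3 + G = 7*G/3)
-U(1353/y) = -7*1353/1444/3 = -7*1353*(1/1444)/3 = -7*1353/(3*1444) = -1*3157/1444 = -3157/1444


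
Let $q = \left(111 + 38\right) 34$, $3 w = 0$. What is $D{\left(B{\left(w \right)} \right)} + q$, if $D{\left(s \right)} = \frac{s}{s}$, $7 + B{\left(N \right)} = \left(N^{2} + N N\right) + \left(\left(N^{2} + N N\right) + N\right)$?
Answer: $5067$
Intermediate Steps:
$w = 0$ ($w = \frac{1}{3} \cdot 0 = 0$)
$q = 5066$ ($q = 149 \cdot 34 = 5066$)
$B{\left(N \right)} = -7 + N + 4 N^{2}$ ($B{\left(N \right)} = -7 + \left(\left(N^{2} + N N\right) + \left(\left(N^{2} + N N\right) + N\right)\right) = -7 + \left(\left(N^{2} + N^{2}\right) + \left(\left(N^{2} + N^{2}\right) + N\right)\right) = -7 + \left(2 N^{2} + \left(2 N^{2} + N\right)\right) = -7 + \left(2 N^{2} + \left(N + 2 N^{2}\right)\right) = -7 + \left(N + 4 N^{2}\right) = -7 + N + 4 N^{2}$)
$D{\left(s \right)} = 1$
$D{\left(B{\left(w \right)} \right)} + q = 1 + 5066 = 5067$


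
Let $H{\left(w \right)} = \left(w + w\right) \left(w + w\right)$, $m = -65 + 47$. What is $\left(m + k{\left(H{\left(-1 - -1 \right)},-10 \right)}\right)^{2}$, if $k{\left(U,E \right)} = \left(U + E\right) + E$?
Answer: $1444$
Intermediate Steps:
$m = -18$
$H{\left(w \right)} = 4 w^{2}$ ($H{\left(w \right)} = 2 w 2 w = 4 w^{2}$)
$k{\left(U,E \right)} = U + 2 E$ ($k{\left(U,E \right)} = \left(E + U\right) + E = U + 2 E$)
$\left(m + k{\left(H{\left(-1 - -1 \right)},-10 \right)}\right)^{2} = \left(-18 + \left(4 \left(-1 - -1\right)^{2} + 2 \left(-10\right)\right)\right)^{2} = \left(-18 - \left(20 - 4 \left(-1 + 1\right)^{2}\right)\right)^{2} = \left(-18 - \left(20 - 4 \cdot 0^{2}\right)\right)^{2} = \left(-18 + \left(4 \cdot 0 - 20\right)\right)^{2} = \left(-18 + \left(0 - 20\right)\right)^{2} = \left(-18 - 20\right)^{2} = \left(-38\right)^{2} = 1444$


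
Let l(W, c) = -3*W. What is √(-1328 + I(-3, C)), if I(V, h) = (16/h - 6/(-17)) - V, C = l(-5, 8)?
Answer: I*√86065815/255 ≈ 36.381*I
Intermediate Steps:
C = 15 (C = -3*(-5) = 15)
I(V, h) = 6/17 - V + 16/h (I(V, h) = (16/h - 6*(-1/17)) - V = (16/h + 6/17) - V = (6/17 + 16/h) - V = 6/17 - V + 16/h)
√(-1328 + I(-3, C)) = √(-1328 + (6/17 - 1*(-3) + 16/15)) = √(-1328 + (6/17 + 3 + 16*(1/15))) = √(-1328 + (6/17 + 3 + 16/15)) = √(-1328 + 1127/255) = √(-337513/255) = I*√86065815/255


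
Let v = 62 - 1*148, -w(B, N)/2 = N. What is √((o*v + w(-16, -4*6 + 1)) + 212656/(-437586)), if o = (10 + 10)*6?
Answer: 13*I*√2910316660170/218793 ≈ 101.36*I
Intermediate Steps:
w(B, N) = -2*N
v = -86 (v = 62 - 148 = -86)
o = 120 (o = 20*6 = 120)
√((o*v + w(-16, -4*6 + 1)) + 212656/(-437586)) = √((120*(-86) - 2*(-4*6 + 1)) + 212656/(-437586)) = √((-10320 - 2*(-24 + 1)) + 212656*(-1/437586)) = √((-10320 - 2*(-23)) - 106328/218793) = √((-10320 + 46) - 106328/218793) = √(-10274 - 106328/218793) = √(-2247985610/218793) = 13*I*√2910316660170/218793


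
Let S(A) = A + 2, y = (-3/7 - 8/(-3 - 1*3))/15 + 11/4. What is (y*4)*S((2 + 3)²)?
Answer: 10623/35 ≈ 303.51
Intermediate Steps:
y = 3541/1260 (y = (-3*⅐ - 8/(-3 - 3))*(1/15) + 11*(¼) = (-3/7 - 8/(-6))*(1/15) + 11/4 = (-3/7 - 8*(-⅙))*(1/15) + 11/4 = (-3/7 + 4/3)*(1/15) + 11/4 = (19/21)*(1/15) + 11/4 = 19/315 + 11/4 = 3541/1260 ≈ 2.8103)
S(A) = 2 + A
(y*4)*S((2 + 3)²) = ((3541/1260)*4)*(2 + (2 + 3)²) = 3541*(2 + 5²)/315 = 3541*(2 + 25)/315 = (3541/315)*27 = 10623/35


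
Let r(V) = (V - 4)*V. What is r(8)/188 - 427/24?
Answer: -19877/1128 ≈ -17.621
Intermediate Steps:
r(V) = V*(-4 + V) (r(V) = (-4 + V)*V = V*(-4 + V))
r(8)/188 - 427/24 = (8*(-4 + 8))/188 - 427/24 = (8*4)*(1/188) - 427*1/24 = 32*(1/188) - 427/24 = 8/47 - 427/24 = -19877/1128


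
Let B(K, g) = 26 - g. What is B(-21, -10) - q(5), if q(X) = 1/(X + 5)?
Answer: 359/10 ≈ 35.900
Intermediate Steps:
q(X) = 1/(5 + X)
B(-21, -10) - q(5) = (26 - 1*(-10)) - 1/(5 + 5) = (26 + 10) - 1/10 = 36 - 1*1/10 = 36 - 1/10 = 359/10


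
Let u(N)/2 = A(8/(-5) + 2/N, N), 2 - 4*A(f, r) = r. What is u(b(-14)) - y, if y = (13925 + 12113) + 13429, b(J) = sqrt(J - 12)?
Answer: -39466 - I*sqrt(26)/2 ≈ -39466.0 - 2.5495*I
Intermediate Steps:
A(f, r) = 1/2 - r/4
b(J) = sqrt(-12 + J)
y = 39467 (y = 26038 + 13429 = 39467)
u(N) = 1 - N/2 (u(N) = 2*(1/2 - N/4) = 1 - N/2)
u(b(-14)) - y = (1 - sqrt(-12 - 14)/2) - 1*39467 = (1 - I*sqrt(26)/2) - 39467 = -39466 - I*sqrt(26)/2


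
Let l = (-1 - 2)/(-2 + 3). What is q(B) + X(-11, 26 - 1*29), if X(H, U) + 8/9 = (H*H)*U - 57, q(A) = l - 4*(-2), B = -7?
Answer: -3743/9 ≈ -415.89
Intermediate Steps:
l = -3 (l = -3/1 = -3*1 = -3)
q(A) = 5 (q(A) = -3 - 4*(-2) = -3 + 8 = 5)
X(H, U) = -521/9 + U*H² (X(H, U) = -8/9 + ((H*H)*U - 57) = -8/9 + (H²*U - 57) = -8/9 + (U*H² - 57) = -8/9 + (-57 + U*H²) = -521/9 + U*H²)
q(B) + X(-11, 26 - 1*29) = 5 + (-521/9 + (26 - 1*29)*(-11)²) = 5 + (-521/9 + (26 - 29)*121) = 5 + (-521/9 - 3*121) = 5 + (-521/9 - 363) = 5 - 3788/9 = -3743/9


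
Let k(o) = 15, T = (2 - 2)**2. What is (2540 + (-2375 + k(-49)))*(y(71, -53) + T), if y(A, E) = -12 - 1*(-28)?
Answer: 2880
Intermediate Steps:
y(A, E) = 16 (y(A, E) = -12 + 28 = 16)
T = 0 (T = 0**2 = 0)
(2540 + (-2375 + k(-49)))*(y(71, -53) + T) = (2540 + (-2375 + 15))*(16 + 0) = (2540 - 2360)*16 = 180*16 = 2880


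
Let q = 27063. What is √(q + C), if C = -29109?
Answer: I*√2046 ≈ 45.233*I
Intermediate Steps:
√(q + C) = √(27063 - 29109) = √(-2046) = I*√2046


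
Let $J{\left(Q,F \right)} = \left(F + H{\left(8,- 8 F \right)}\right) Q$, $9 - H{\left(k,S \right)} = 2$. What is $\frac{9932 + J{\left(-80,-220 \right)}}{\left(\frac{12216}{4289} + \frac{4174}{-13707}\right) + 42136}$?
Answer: $\frac{792832809978}{1238648228177} \approx 0.64008$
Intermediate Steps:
$H{\left(k,S \right)} = 7$ ($H{\left(k,S \right)} = 9 - 2 = 7$)
$J{\left(Q,F \right)} = Q \left(7 + F\right)$ ($J{\left(Q,F \right)} = \left(F + 7\right) Q = \left(7 + F\right) Q = Q \left(7 + F\right)$)
$\frac{9932 + J{\left(-80,-220 \right)}}{\left(\frac{12216}{4289} + \frac{4174}{-13707}\right) + 42136} = \frac{9932 - 80 \left(7 - 220\right)}{\left(\frac{12216}{4289} + \frac{4174}{-13707}\right) + 42136} = \frac{9932 - -17040}{\left(12216 \cdot \frac{1}{4289} + 4174 \left(- \frac{1}{13707}\right)\right) + 42136} = \frac{9932 + 17040}{\left(\frac{12216}{4289} - \frac{4174}{13707}\right) + 42136} = \frac{26972}{\frac{149542426}{58789323} + 42136} = \frac{26972}{\frac{2477296456354}{58789323}} = 26972 \cdot \frac{58789323}{2477296456354} = \frac{792832809978}{1238648228177}$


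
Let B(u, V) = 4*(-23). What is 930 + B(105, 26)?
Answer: 838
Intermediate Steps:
B(u, V) = -92
930 + B(105, 26) = 930 - 92 = 838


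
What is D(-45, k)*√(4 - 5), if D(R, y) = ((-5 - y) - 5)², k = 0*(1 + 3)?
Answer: 100*I ≈ 100.0*I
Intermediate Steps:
k = 0 (k = 0*4 = 0)
D(R, y) = (-10 - y)²
D(-45, k)*√(4 - 5) = (10 + 0)²*√(4 - 5) = 10²*√(-1) = 100*I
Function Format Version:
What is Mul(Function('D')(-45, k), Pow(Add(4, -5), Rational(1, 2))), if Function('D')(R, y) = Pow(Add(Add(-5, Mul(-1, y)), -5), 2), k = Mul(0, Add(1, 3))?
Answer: Mul(100, I) ≈ Mul(100.00, I)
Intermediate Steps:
k = 0 (k = Mul(0, 4) = 0)
Function('D')(R, y) = Pow(Add(-10, Mul(-1, y)), 2)
Mul(Function('D')(-45, k), Pow(Add(4, -5), Rational(1, 2))) = Mul(Pow(Add(10, 0), 2), Pow(Add(4, -5), Rational(1, 2))) = Mul(Pow(10, 2), Pow(-1, Rational(1, 2))) = Mul(100, I)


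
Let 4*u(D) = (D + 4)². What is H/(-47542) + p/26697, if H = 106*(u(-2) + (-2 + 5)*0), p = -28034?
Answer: -60710105/57692217 ≈ -1.0523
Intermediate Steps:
u(D) = (4 + D)²/4 (u(D) = (D + 4)²/4 = (4 + D)²/4)
H = 106 (H = 106*((4 - 2)²/4 + (-2 + 5)*0) = 106*((¼)*2² + 3*0) = 106*((¼)*4 + 0) = 106*(1 + 0) = 106*1 = 106)
H/(-47542) + p/26697 = 106/(-47542) - 28034/26697 = 106*(-1/47542) - 28034*1/26697 = -53/23771 - 28034/26697 = -60710105/57692217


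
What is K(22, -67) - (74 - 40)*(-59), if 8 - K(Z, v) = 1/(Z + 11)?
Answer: 66461/33 ≈ 2014.0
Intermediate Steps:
K(Z, v) = 8 - 1/(11 + Z) (K(Z, v) = 8 - 1/(Z + 11) = 8 - 1/(11 + Z))
K(22, -67) - (74 - 40)*(-59) = (87 + 8*22)/(11 + 22) - (74 - 40)*(-59) = (87 + 176)/33 - 34*(-59) = (1/33)*263 - 1*(-2006) = 263/33 + 2006 = 66461/33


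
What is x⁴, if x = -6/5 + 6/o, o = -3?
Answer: 65536/625 ≈ 104.86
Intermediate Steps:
x = -16/5 (x = -6/5 + 6/(-3) = -6*⅕ + 6*(-⅓) = -6/5 - 2 = -16/5 ≈ -3.2000)
x⁴ = (-16/5)⁴ = 65536/625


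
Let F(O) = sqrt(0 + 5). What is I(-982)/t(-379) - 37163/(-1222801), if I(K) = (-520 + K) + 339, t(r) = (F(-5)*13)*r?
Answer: 37163/1222801 + 1163*sqrt(5)/24635 ≈ 0.13595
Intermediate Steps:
F(O) = sqrt(5)
t(r) = 13*r*sqrt(5) (t(r) = (sqrt(5)*13)*r = (13*sqrt(5))*r = 13*r*sqrt(5))
I(K) = -181 + K
I(-982)/t(-379) - 37163/(-1222801) = (-181 - 982)/((13*(-379)*sqrt(5))) - 37163/(-1222801) = -1163*(-sqrt(5)/24635) - 37163*(-1/1222801) = -(-1163)*sqrt(5)/24635 + 37163/1222801 = 1163*sqrt(5)/24635 + 37163/1222801 = 37163/1222801 + 1163*sqrt(5)/24635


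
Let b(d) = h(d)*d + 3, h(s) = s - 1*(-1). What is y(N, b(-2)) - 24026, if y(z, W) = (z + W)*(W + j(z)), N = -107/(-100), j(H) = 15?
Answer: -119523/5 ≈ -23905.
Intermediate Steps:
N = 107/100 (N = -107*(-1/100) = 107/100 ≈ 1.0700)
h(s) = 1 + s (h(s) = s + 1 = 1 + s)
b(d) = 3 + d*(1 + d) (b(d) = (1 + d)*d + 3 = d*(1 + d) + 3 = 3 + d*(1 + d))
y(z, W) = (15 + W)*(W + z) (y(z, W) = (z + W)*(W + 15) = (W + z)*(15 + W) = (15 + W)*(W + z))
y(N, b(-2)) - 24026 = ((3 - 2*(1 - 2))² + 15*(3 - 2*(1 - 2)) + 15*(107/100) + (3 - 2*(1 - 2))*(107/100)) - 24026 = ((3 - 2*(-1))² + 15*(3 - 2*(-1)) + 321/20 + (3 - 2*(-1))*(107/100)) - 24026 = ((3 + 2)² + 15*(3 + 2) + 321/20 + (3 + 2)*(107/100)) - 24026 = (5² + 15*5 + 321/20 + 5*(107/100)) - 24026 = (25 + 75 + 321/20 + 107/20) - 24026 = 607/5 - 24026 = -119523/5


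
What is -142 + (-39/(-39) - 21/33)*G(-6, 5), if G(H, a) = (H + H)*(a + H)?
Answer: -1514/11 ≈ -137.64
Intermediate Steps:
G(H, a) = 2*H*(H + a) (G(H, a) = (2*H)*(H + a) = 2*H*(H + a))
-142 + (-39/(-39) - 21/33)*G(-6, 5) = -142 + (-39/(-39) - 21/33)*(2*(-6)*(-6 + 5)) = -142 + (-39*(-1/39) - 21*1/33)*(2*(-6)*(-1)) = -142 + (1 - 7/11)*12 = -142 + (4/11)*12 = -142 + 48/11 = -1514/11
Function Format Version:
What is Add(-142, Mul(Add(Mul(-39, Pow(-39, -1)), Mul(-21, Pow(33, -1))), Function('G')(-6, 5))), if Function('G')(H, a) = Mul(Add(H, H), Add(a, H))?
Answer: Rational(-1514, 11) ≈ -137.64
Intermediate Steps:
Function('G')(H, a) = Mul(2, H, Add(H, a)) (Function('G')(H, a) = Mul(Mul(2, H), Add(H, a)) = Mul(2, H, Add(H, a)))
Add(-142, Mul(Add(Mul(-39, Pow(-39, -1)), Mul(-21, Pow(33, -1))), Function('G')(-6, 5))) = Add(-142, Mul(Add(Mul(-39, Pow(-39, -1)), Mul(-21, Pow(33, -1))), Mul(2, -6, Add(-6, 5)))) = Add(-142, Mul(Add(Mul(-39, Rational(-1, 39)), Mul(-21, Rational(1, 33))), Mul(2, -6, -1))) = Add(-142, Mul(Add(1, Rational(-7, 11)), 12)) = Add(-142, Mul(Rational(4, 11), 12)) = Add(-142, Rational(48, 11)) = Rational(-1514, 11)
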